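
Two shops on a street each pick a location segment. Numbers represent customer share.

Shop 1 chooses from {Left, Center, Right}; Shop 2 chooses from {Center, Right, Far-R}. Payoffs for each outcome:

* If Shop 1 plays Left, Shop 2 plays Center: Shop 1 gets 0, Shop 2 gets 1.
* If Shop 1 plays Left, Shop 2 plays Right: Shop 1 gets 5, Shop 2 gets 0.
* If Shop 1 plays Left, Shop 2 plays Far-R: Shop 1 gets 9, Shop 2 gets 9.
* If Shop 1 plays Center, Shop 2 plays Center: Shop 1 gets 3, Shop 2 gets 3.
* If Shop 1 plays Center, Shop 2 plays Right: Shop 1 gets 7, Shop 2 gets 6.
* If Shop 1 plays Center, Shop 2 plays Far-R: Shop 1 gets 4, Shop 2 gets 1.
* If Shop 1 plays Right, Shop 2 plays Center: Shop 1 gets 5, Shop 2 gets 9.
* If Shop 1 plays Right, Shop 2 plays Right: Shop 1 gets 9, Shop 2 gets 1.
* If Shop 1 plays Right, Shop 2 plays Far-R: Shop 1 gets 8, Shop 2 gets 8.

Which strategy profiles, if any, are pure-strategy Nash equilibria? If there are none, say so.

(Left, Center): Shop 1 can switch to Center (0 → 3). Not NE.
(Left, Right): Shop 1 can switch to Center (5 → 7). Not NE.
(Left, Far-R): Shop 1 gets 9, best alternative 8; Shop 2 gets 9, best alternative 1. No profitable deviation — NE.
(Center, Center): Shop 1 can switch to Right (3 → 5). Not NE.
(Center, Right): Shop 1 can switch to Right (7 → 9). Not NE.
(Center, Far-R): Shop 1 can switch to Left (4 → 9). Not NE.
(Right, Center): Shop 1 gets 5, best alternative 3; Shop 2 gets 9, best alternative 8. No profitable deviation — NE.
(Right, Right): Shop 2 can switch to Center (1 → 9). Not NE.
(Right, Far-R): Shop 1 can switch to Left (8 → 9). Not NE.

Pure-strategy Nash equilibria: (Left, Far-R), (Right, Center)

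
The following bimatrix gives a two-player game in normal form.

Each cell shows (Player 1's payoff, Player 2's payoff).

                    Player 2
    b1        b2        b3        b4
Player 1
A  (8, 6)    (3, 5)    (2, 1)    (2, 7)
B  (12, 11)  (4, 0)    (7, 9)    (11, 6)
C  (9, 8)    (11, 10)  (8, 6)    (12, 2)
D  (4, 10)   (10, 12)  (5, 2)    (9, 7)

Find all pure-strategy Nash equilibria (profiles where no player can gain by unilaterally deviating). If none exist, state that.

Mark each player's best response to every combination of opponents' strategies; a profile where every player is best-responding is a pure Nash equilibrium.
Player 1 against b1: payoffs 8, 12, 9, 4 → best response B.
Player 1 against b2: payoffs 3, 4, 11, 10 → best response C.
Player 1 against b3: payoffs 2, 7, 8, 5 → best response C.
Player 1 against b4: payoffs 2, 11, 12, 9 → best response C.
Player 2 against A: payoffs 6, 5, 1, 7 → best response b4.
Player 2 against B: payoffs 11, 0, 9, 6 → best response b1.
Player 2 against C: payoffs 8, 10, 6, 2 → best response b2.
Player 2 against D: payoffs 10, 12, 2, 7 → best response b2.
Mutual best responses: (B, b1); (C, b2).

Pure-strategy Nash equilibria: (B, b1); (C, b2)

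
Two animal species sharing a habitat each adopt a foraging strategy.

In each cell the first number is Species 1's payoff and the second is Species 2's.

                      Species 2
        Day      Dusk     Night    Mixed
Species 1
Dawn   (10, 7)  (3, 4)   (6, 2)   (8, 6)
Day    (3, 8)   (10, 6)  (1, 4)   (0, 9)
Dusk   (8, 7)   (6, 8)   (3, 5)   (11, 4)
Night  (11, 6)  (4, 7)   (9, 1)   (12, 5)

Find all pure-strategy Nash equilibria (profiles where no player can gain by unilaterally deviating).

Species 1 against Day: payoffs 10, 3, 8, 11 → best response Night.
Species 1 against Dusk: payoffs 3, 10, 6, 4 → best response Day.
Species 1 against Night: payoffs 6, 1, 3, 9 → best response Night.
Species 1 against Mixed: payoffs 8, 0, 11, 12 → best response Night.
Species 2 against Dawn: payoffs 7, 4, 2, 6 → best response Day.
Species 2 against Day: payoffs 8, 6, 4, 9 → best response Mixed.
Species 2 against Dusk: payoffs 7, 8, 5, 4 → best response Dusk.
Species 2 against Night: payoffs 6, 7, 1, 5 → best response Dusk.
No profile is a mutual best response for all players.

No pure-strategy Nash equilibrium.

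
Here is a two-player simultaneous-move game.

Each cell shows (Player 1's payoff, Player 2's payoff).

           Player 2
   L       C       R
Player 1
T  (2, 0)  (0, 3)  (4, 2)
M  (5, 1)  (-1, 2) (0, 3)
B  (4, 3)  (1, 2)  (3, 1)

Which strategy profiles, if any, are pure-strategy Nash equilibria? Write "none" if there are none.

Player 1 against L: payoffs 2, 5, 4 → best response M.
Player 1 against C: payoffs 0, -1, 1 → best response B.
Player 1 against R: payoffs 4, 0, 3 → best response T.
Player 2 against T: payoffs 0, 3, 2 → best response C.
Player 2 against M: payoffs 1, 2, 3 → best response R.
Player 2 against B: payoffs 3, 2, 1 → best response L.
No profile is a mutual best response for all players.

No pure-strategy Nash equilibrium.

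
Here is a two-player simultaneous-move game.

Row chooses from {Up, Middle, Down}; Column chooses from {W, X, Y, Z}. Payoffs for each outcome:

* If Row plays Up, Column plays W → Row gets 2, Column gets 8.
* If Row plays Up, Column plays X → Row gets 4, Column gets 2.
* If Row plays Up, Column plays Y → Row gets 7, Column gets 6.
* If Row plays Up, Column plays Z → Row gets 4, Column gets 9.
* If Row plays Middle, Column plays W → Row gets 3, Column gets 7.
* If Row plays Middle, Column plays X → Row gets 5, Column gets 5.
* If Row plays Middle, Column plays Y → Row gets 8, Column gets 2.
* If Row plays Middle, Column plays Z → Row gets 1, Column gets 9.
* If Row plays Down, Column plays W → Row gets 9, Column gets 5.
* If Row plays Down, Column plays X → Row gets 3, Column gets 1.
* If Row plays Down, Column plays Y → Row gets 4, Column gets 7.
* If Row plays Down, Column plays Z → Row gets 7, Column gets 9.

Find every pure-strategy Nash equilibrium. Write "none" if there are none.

Row against W: payoffs 2, 3, 9 → best response Down.
Row against X: payoffs 4, 5, 3 → best response Middle.
Row against Y: payoffs 7, 8, 4 → best response Middle.
Row against Z: payoffs 4, 1, 7 → best response Down.
Column against Up: payoffs 8, 2, 6, 9 → best response Z.
Column against Middle: payoffs 7, 5, 2, 9 → best response Z.
Column against Down: payoffs 5, 1, 7, 9 → best response Z.
Mutual best responses: (Down, Z).

The unique pure-strategy Nash equilibrium is (Down, Z).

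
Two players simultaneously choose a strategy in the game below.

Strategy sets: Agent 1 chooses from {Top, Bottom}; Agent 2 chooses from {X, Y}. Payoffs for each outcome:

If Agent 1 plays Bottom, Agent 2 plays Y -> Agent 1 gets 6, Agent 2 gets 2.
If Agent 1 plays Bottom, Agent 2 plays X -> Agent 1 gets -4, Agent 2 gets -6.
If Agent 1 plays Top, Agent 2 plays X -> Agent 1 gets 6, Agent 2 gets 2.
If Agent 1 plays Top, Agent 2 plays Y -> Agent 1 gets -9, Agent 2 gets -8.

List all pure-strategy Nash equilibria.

Pure-strategy Nash equilibria: (Top, X); (Bottom, Y)

Agent 1 against X: payoffs 6, -4 → best response Top.
Agent 1 against Y: payoffs -9, 6 → best response Bottom.
Agent 2 against Top: payoffs 2, -8 → best response X.
Agent 2 against Bottom: payoffs -6, 2 → best response Y.
Mutual best responses: (Top, X); (Bottom, Y).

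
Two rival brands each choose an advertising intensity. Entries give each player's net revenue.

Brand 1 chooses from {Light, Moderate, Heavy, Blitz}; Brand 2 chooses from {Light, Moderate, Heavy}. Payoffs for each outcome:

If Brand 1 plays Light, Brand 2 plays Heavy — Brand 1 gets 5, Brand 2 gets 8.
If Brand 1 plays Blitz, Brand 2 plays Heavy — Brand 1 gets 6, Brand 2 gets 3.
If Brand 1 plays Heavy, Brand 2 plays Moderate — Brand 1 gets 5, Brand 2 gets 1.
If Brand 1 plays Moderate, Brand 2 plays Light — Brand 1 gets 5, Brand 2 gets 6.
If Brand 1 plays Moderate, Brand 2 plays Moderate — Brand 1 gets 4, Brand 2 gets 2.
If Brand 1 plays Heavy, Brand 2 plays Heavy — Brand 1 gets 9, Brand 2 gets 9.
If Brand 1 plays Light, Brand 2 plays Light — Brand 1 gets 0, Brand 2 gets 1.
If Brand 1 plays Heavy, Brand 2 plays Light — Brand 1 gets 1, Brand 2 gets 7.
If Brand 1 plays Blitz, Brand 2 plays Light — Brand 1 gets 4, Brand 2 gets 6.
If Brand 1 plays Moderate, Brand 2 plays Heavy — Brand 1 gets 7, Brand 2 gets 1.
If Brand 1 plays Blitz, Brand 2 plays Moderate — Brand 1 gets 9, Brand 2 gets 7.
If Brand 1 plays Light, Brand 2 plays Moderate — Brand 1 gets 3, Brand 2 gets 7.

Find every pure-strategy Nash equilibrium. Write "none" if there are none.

(Light, Light): Brand 1 can switch to Moderate (0 → 5). Not NE.
(Light, Moderate): Brand 1 can switch to Moderate (3 → 4). Not NE.
(Light, Heavy): Brand 1 can switch to Moderate (5 → 7). Not NE.
(Moderate, Light): Brand 1 gets 5, best alternative 4; Brand 2 gets 6, best alternative 2. No profitable deviation — NE.
(Moderate, Moderate): Brand 1 can switch to Heavy (4 → 5). Not NE.
(Moderate, Heavy): Brand 1 can switch to Heavy (7 → 9). Not NE.
(Heavy, Light): Brand 1 can switch to Moderate (1 → 5). Not NE.
(Heavy, Moderate): Brand 1 can switch to Blitz (5 → 9). Not NE.
(Heavy, Heavy): Brand 1 gets 9, best alternative 7; Brand 2 gets 9, best alternative 7. No profitable deviation — NE.
(Blitz, Light): Brand 1 can switch to Moderate (4 → 5). Not NE.
(Blitz, Moderate): Brand 1 gets 9, best alternative 5; Brand 2 gets 7, best alternative 6. No profitable deviation — NE.
(The remaining 1 profile has a profitable deviation by the same check.)

(Moderate, Light), (Heavy, Heavy), (Blitz, Moderate)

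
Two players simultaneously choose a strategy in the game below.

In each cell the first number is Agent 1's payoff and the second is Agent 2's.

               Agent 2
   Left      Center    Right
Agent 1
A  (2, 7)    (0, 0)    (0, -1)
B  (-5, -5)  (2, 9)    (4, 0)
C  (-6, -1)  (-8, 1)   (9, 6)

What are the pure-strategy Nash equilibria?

Mark each player's best response to every combination of opponents' strategies; a profile where every player is best-responding is a pure Nash equilibrium.
Agent 1 against Left: payoffs 2, -5, -6 → best response A.
Agent 1 against Center: payoffs 0, 2, -8 → best response B.
Agent 1 against Right: payoffs 0, 4, 9 → best response C.
Agent 2 against A: payoffs 7, 0, -1 → best response Left.
Agent 2 against B: payoffs -5, 9, 0 → best response Center.
Agent 2 against C: payoffs -1, 1, 6 → best response Right.
Mutual best responses: (A, Left); (B, Center); (C, Right).

The pure Nash equilibria are (A, Left); (B, Center); (C, Right).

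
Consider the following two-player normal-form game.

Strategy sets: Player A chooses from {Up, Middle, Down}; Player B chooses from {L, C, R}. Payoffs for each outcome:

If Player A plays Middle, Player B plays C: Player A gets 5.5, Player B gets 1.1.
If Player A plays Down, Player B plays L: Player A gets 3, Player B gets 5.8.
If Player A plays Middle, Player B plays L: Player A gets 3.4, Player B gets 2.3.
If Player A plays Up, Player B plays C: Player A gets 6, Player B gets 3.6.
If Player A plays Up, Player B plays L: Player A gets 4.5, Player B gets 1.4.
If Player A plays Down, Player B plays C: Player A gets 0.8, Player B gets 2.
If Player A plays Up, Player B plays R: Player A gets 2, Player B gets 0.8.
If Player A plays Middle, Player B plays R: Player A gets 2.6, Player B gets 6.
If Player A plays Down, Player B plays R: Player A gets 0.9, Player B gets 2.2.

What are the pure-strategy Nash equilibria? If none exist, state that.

(Up, L): Player B can switch to C (1.4 → 3.6). Not NE.
(Up, C): Player A gets 6, best alternative 5.5; Player B gets 3.6, best alternative 1.4. No profitable deviation — NE.
(Up, R): Player A can switch to Middle (2 → 2.6). Not NE.
(Middle, L): Player A can switch to Up (3.4 → 4.5). Not NE.
(Middle, C): Player A can switch to Up (5.5 → 6). Not NE.
(Middle, R): Player A gets 2.6, best alternative 2; Player B gets 6, best alternative 2.3. No profitable deviation — NE.
(Down, L): Player A can switch to Up (3 → 4.5). Not NE.
(Down, C): Player A can switch to Up (0.8 → 6). Not NE.
(Down, R): Player A can switch to Up (0.9 → 2). Not NE.

The pure Nash equilibria are (Up, C), (Middle, R).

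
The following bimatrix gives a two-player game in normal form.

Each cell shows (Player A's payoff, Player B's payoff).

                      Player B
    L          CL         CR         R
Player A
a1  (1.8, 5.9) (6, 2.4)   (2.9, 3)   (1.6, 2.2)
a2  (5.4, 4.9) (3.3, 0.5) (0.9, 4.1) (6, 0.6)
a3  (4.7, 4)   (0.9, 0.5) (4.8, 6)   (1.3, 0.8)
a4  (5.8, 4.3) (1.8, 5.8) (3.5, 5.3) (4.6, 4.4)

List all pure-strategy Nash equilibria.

For each player, find the best response to each opponent profile; mutual best responses are the pure NE.
Player A against L: payoffs 1.8, 5.4, 4.7, 5.8 → best response a4.
Player A against CL: payoffs 6, 3.3, 0.9, 1.8 → best response a1.
Player A against CR: payoffs 2.9, 0.9, 4.8, 3.5 → best response a3.
Player A against R: payoffs 1.6, 6, 1.3, 4.6 → best response a2.
Player B against a1: payoffs 5.9, 2.4, 3, 2.2 → best response L.
Player B against a2: payoffs 4.9, 0.5, 4.1, 0.6 → best response L.
Player B against a3: payoffs 4, 0.5, 6, 0.8 → best response CR.
Player B against a4: payoffs 4.3, 5.8, 5.3, 4.4 → best response CL.
Mutual best responses: (a3, CR).

The unique pure-strategy Nash equilibrium is (a3, CR).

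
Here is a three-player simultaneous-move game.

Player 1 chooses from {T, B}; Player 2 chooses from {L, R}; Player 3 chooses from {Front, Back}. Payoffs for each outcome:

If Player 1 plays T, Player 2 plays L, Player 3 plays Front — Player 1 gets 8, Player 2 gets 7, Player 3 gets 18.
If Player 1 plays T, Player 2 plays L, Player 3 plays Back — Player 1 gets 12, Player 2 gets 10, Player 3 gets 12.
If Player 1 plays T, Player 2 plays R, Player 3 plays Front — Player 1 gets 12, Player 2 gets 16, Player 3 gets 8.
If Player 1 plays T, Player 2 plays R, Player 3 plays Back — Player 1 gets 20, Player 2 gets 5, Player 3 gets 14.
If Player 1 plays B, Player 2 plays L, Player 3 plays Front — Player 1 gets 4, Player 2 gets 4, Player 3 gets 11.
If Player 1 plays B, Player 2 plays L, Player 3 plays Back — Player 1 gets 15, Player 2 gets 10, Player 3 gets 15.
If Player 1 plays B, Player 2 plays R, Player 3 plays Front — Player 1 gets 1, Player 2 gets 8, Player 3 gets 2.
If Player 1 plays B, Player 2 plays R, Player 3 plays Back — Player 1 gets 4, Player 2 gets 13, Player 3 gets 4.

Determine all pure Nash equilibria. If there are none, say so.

Mark each player's best response to every combination of opponents' strategies; a profile where every player is best-responding is a pure Nash equilibrium.
Player 1 against (L, Front): payoffs 8, 4 → best response T.
Player 1 against (L, Back): payoffs 12, 15 → best response B.
Player 1 against (R, Front): payoffs 12, 1 → best response T.
Player 1 against (R, Back): payoffs 20, 4 → best response T.
Player 2 against (T, Front): payoffs 7, 16 → best response R.
Player 2 against (T, Back): payoffs 10, 5 → best response L.
Player 2 against (B, Front): payoffs 4, 8 → best response R.
Player 2 against (B, Back): payoffs 10, 13 → best response R.
Player 3 against (T, L): payoffs 18, 12 → best response Front.
Player 3 against (T, R): payoffs 8, 14 → best response Back.
Player 3 against (B, L): payoffs 11, 15 → best response Back.
Player 3 against (B, R): payoffs 2, 4 → best response Back.
No profile is a mutual best response for all players.

No pure-strategy Nash equilibrium.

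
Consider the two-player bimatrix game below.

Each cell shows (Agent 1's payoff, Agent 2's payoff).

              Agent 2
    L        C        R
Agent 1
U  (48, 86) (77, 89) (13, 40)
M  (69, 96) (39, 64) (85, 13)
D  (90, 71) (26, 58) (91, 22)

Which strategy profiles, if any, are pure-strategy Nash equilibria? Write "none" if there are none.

Check each profile: it is a Nash equilibrium iff no player can strictly gain by switching unilaterally.
(U, L): Agent 1 can switch to M (48 → 69). Not NE.
(U, C): Agent 1 gets 77, best alternative 39; Agent 2 gets 89, best alternative 86. No profitable deviation — NE.
(U, R): Agent 1 can switch to M (13 → 85). Not NE.
(M, L): Agent 1 can switch to D (69 → 90). Not NE.
(M, C): Agent 1 can switch to U (39 → 77). Not NE.
(M, R): Agent 1 can switch to D (85 → 91). Not NE.
(D, L): Agent 1 gets 90, best alternative 69; Agent 2 gets 71, best alternative 58. No profitable deviation — NE.
(D, C): Agent 1 can switch to U (26 → 77). Not NE.
(D, R): Agent 2 can switch to L (22 → 71). Not NE.

Pure-strategy Nash equilibria: (U, C); (D, L)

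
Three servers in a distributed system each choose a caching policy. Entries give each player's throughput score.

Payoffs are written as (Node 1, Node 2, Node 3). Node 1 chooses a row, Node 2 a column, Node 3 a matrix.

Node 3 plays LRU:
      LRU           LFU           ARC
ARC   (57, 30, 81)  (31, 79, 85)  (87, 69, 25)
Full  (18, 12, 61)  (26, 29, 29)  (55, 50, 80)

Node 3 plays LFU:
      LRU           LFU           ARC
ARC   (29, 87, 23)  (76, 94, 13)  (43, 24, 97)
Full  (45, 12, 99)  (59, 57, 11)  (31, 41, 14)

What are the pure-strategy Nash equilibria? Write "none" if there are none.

Node 1 against (LRU, LRU): payoffs 57, 18 → best response ARC.
Node 1 against (LRU, LFU): payoffs 29, 45 → best response Full.
Node 1 against (LFU, LRU): payoffs 31, 26 → best response ARC.
Node 1 against (LFU, LFU): payoffs 76, 59 → best response ARC.
Node 1 against (ARC, LRU): payoffs 87, 55 → best response ARC.
Node 1 against (ARC, LFU): payoffs 43, 31 → best response ARC.
Node 2 against (ARC, LRU): payoffs 30, 79, 69 → best response LFU.
Node 2 against (ARC, LFU): payoffs 87, 94, 24 → best response LFU.
Node 2 against (Full, LRU): payoffs 12, 29, 50 → best response ARC.
Node 2 against (Full, LFU): payoffs 12, 57, 41 → best response LFU.
Node 3 against (ARC, LRU): payoffs 81, 23 → best response LRU.
Node 3 against (ARC, LFU): payoffs 85, 13 → best response LRU.
Node 3 against (ARC, ARC): payoffs 25, 97 → best response LFU.
Node 3 against (Full, LRU): payoffs 61, 99 → best response LFU.
Node 3 against (Full, LFU): payoffs 29, 11 → best response LRU.
Node 3 against (Full, ARC): payoffs 80, 14 → best response LRU.
Mutual best responses: (ARC, LFU, LRU).

(ARC, LFU, LRU)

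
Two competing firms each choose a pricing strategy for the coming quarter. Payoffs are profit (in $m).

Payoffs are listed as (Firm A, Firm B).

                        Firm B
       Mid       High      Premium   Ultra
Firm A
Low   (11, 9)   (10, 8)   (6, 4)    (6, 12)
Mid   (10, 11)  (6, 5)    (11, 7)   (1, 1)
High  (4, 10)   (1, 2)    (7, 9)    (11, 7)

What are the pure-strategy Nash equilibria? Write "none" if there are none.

(Low, Mid): Firm B can switch to Ultra (9 → 12). Not NE.
(Low, High): Firm B can switch to Mid (8 → 9). Not NE.
(Low, Premium): Firm A can switch to Mid (6 → 11). Not NE.
(Low, Ultra): Firm A can switch to High (6 → 11). Not NE.
(Mid, Mid): Firm A can switch to Low (10 → 11). Not NE.
(Mid, High): Firm A can switch to Low (6 → 10). Not NE.
(Mid, Premium): Firm B can switch to Mid (7 → 11). Not NE.
(Mid, Ultra): Firm A can switch to Low (1 → 6). Not NE.
(High, Mid): Firm A can switch to Low (4 → 11). Not NE.
(High, High): Firm A can switch to Low (1 → 10). Not NE.
(High, Premium): Firm A can switch to Mid (7 → 11). Not NE.
(High, Ultra): Firm B can switch to Mid (7 → 10). Not NE.

none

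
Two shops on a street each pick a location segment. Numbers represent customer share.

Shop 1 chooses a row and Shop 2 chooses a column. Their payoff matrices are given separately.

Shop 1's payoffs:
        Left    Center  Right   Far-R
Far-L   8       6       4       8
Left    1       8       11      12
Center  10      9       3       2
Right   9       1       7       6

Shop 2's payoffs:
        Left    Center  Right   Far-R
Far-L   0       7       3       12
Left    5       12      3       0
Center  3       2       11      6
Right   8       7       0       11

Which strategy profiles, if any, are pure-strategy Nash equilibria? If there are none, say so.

(Far-L, Left): Shop 1 can switch to Center (8 → 10). Not NE.
(Far-L, Center): Shop 1 can switch to Left (6 → 8). Not NE.
(Far-L, Right): Shop 1 can switch to Left (4 → 11). Not NE.
(Far-L, Far-R): Shop 1 can switch to Left (8 → 12). Not NE.
(Left, Left): Shop 1 can switch to Far-L (1 → 8). Not NE.
(Left, Center): Shop 1 can switch to Center (8 → 9). Not NE.
(Left, Right): Shop 2 can switch to Left (3 → 5). Not NE.
(Left, Far-R): Shop 2 can switch to Left (0 → 5). Not NE.
(The remaining 8 profiles each have a profitable deviation by the same check.)

No pure-strategy Nash equilibrium.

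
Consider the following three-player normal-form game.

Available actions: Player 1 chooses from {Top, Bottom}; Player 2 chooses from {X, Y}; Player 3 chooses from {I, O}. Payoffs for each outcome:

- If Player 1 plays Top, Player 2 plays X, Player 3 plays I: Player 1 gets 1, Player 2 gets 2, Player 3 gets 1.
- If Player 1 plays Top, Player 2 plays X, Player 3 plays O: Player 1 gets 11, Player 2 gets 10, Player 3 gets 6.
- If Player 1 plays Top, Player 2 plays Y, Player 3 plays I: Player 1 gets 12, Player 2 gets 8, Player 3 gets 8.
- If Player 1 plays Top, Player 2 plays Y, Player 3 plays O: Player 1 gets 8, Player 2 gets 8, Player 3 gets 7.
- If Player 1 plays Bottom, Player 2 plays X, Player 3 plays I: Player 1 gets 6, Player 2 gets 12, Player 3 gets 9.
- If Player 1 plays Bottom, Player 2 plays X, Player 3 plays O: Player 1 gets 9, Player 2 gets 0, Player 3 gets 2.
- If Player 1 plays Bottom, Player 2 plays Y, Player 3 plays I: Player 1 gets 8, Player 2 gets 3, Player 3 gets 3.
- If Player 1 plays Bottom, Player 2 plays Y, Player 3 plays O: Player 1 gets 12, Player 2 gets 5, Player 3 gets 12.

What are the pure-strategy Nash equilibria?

(Top, X, O), (Top, Y, I), (Bottom, X, I), (Bottom, Y, O)

For each player, find the best response to each opponent profile; mutual best responses are the pure NE.
Player 1 against (X, I): payoffs 1, 6 → best response Bottom.
Player 1 against (X, O): payoffs 11, 9 → best response Top.
Player 1 against (Y, I): payoffs 12, 8 → best response Top.
Player 1 against (Y, O): payoffs 8, 12 → best response Bottom.
Player 2 against (Top, I): payoffs 2, 8 → best response Y.
Player 2 against (Top, O): payoffs 10, 8 → best response X.
Player 2 against (Bottom, I): payoffs 12, 3 → best response X.
Player 2 against (Bottom, O): payoffs 0, 5 → best response Y.
Player 3 against (Top, X): payoffs 1, 6 → best response O.
Player 3 against (Top, Y): payoffs 8, 7 → best response I.
Player 3 against (Bottom, X): payoffs 9, 2 → best response I.
Player 3 against (Bottom, Y): payoffs 3, 12 → best response O.
Mutual best responses: (Top, X, O); (Top, Y, I); (Bottom, X, I); (Bottom, Y, O).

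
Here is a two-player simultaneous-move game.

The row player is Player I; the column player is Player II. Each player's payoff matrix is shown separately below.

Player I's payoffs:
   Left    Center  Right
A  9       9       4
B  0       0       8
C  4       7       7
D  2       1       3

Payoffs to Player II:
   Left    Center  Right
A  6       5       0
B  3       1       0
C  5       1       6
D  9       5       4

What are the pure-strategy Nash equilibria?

Pure NE: (A, Left)

Player I against Left: payoffs 9, 0, 4, 2 → best response A.
Player I against Center: payoffs 9, 0, 7, 1 → best response A.
Player I against Right: payoffs 4, 8, 7, 3 → best response B.
Player II against A: payoffs 6, 5, 0 → best response Left.
Player II against B: payoffs 3, 1, 0 → best response Left.
Player II against C: payoffs 5, 1, 6 → best response Right.
Player II against D: payoffs 9, 5, 4 → best response Left.
Mutual best responses: (A, Left).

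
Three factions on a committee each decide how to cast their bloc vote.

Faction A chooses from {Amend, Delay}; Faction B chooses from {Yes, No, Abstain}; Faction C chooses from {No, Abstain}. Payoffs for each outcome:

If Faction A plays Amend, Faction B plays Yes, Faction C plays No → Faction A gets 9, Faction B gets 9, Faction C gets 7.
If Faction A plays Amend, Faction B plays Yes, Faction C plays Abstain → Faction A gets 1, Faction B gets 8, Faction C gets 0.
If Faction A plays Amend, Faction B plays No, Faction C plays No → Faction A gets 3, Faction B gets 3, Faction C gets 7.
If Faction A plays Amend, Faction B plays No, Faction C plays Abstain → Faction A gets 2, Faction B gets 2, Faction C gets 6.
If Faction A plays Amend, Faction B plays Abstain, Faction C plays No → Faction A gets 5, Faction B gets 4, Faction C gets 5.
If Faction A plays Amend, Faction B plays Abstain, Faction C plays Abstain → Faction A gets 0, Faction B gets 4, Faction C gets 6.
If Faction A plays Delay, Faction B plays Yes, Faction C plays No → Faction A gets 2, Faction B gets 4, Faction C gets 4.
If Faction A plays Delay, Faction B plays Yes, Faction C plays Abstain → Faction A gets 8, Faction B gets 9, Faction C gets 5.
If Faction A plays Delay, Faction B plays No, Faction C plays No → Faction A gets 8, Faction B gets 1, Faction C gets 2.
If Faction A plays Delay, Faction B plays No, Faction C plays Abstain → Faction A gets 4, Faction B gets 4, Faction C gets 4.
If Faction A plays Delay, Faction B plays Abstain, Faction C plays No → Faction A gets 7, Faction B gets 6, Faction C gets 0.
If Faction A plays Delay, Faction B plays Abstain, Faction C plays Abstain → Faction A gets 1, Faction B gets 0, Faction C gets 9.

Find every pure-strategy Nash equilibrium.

The pure Nash equilibria are (Amend, Yes, No) and (Delay, Yes, Abstain).

Faction A against (Yes, No): payoffs 9, 2 → best response Amend.
Faction A against (Yes, Abstain): payoffs 1, 8 → best response Delay.
Faction A against (No, No): payoffs 3, 8 → best response Delay.
Faction A against (No, Abstain): payoffs 2, 4 → best response Delay.
Faction A against (Abstain, No): payoffs 5, 7 → best response Delay.
Faction A against (Abstain, Abstain): payoffs 0, 1 → best response Delay.
Faction B against (Amend, No): payoffs 9, 3, 4 → best response Yes.
Faction B against (Amend, Abstain): payoffs 8, 2, 4 → best response Yes.
Faction B against (Delay, No): payoffs 4, 1, 6 → best response Abstain.
Faction B against (Delay, Abstain): payoffs 9, 4, 0 → best response Yes.
Faction C against (Amend, Yes): payoffs 7, 0 → best response No.
Faction C against (Amend, No): payoffs 7, 6 → best response No.
Faction C against (Amend, Abstain): payoffs 5, 6 → best response Abstain.
Faction C against (Delay, Yes): payoffs 4, 5 → best response Abstain.
Faction C against (Delay, No): payoffs 2, 4 → best response Abstain.
Faction C against (Delay, Abstain): payoffs 0, 9 → best response Abstain.
Mutual best responses: (Amend, Yes, No); (Delay, Yes, Abstain).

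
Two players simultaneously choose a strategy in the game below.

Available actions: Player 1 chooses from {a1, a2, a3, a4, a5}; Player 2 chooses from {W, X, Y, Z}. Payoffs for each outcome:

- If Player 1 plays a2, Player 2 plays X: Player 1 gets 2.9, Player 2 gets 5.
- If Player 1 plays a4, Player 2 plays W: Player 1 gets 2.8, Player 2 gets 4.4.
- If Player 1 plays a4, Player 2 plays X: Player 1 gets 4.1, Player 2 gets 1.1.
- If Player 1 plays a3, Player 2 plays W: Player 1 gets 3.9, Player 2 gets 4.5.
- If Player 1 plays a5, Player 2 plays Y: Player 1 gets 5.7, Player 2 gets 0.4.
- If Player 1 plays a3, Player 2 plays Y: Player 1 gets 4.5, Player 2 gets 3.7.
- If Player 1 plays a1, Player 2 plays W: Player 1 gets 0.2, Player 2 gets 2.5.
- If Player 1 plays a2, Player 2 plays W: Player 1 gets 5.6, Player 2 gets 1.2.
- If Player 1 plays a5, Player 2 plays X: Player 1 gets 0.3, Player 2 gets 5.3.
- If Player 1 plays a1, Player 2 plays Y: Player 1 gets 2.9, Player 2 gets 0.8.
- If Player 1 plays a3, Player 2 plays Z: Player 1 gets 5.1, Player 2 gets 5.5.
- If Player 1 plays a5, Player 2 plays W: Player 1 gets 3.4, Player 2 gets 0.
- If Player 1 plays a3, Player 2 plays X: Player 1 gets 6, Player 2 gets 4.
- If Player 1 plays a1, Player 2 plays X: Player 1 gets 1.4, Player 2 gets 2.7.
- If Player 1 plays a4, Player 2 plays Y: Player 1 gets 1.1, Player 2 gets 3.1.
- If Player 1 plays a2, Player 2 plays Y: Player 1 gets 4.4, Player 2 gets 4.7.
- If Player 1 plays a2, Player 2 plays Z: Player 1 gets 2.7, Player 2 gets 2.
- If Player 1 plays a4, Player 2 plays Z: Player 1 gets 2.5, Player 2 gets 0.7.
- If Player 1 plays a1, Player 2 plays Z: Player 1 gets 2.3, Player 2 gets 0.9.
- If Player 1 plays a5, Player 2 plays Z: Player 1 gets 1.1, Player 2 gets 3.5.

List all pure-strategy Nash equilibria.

For each strategy profile, look for a profitable unilateral deviation.
(a1, W): Player 1 can switch to a2 (0.2 → 5.6). Not NE.
(a1, X): Player 1 can switch to a2 (1.4 → 2.9). Not NE.
(a1, Y): Player 1 can switch to a2 (2.9 → 4.4). Not NE.
(a1, Z): Player 1 can switch to a2 (2.3 → 2.7). Not NE.
(a2, W): Player 2 can switch to X (1.2 → 5). Not NE.
(a2, X): Player 1 can switch to a3 (2.9 → 6). Not NE.
(a2, Y): Player 1 can switch to a3 (4.4 → 4.5). Not NE.
(a2, Z): Player 1 can switch to a3 (2.7 → 5.1). Not NE.
(a3, W): Player 1 can switch to a2 (3.9 → 5.6). Not NE.
(a3, X): Player 2 can switch to W (4 → 4.5). Not NE.
(a3, Y): Player 1 can switch to a5 (4.5 → 5.7). Not NE.
(a3, Z): Player 1 gets 5.1, best alternative 2.7; Player 2 gets 5.5, best alternative 4.5. No profitable deviation — NE.
(a4, W): Player 1 can switch to a2 (2.8 → 5.6). Not NE.
(The remaining 7 profiles each have a profitable deviation by the same check.)

The unique pure-strategy Nash equilibrium is (a3, Z).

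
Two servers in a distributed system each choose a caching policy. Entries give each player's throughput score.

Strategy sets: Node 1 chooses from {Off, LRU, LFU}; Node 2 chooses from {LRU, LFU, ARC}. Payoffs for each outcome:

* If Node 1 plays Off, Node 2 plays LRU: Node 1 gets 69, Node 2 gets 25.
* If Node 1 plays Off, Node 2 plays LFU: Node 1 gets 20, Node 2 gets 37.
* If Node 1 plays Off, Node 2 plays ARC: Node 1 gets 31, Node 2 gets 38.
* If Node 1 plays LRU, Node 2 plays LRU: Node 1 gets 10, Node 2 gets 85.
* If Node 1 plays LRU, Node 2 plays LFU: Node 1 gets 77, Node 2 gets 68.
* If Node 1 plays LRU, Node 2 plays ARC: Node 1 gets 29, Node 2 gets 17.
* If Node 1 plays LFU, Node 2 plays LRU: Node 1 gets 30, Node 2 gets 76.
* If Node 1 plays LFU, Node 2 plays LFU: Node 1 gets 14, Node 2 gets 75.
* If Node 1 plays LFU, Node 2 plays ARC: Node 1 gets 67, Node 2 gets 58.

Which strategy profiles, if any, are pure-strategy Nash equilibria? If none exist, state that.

This game has no pure Nash equilibrium.

(Off, LRU): Node 2 can switch to LFU (25 → 37). Not NE.
(Off, LFU): Node 1 can switch to LRU (20 → 77). Not NE.
(Off, ARC): Node 1 can switch to LFU (31 → 67). Not NE.
(LRU, LRU): Node 1 can switch to Off (10 → 69). Not NE.
(LRU, LFU): Node 2 can switch to LRU (68 → 85). Not NE.
(LRU, ARC): Node 1 can switch to Off (29 → 31). Not NE.
(LFU, LRU): Node 1 can switch to Off (30 → 69). Not NE.
(LFU, LFU): Node 1 can switch to Off (14 → 20). Not NE.
(LFU, ARC): Node 2 can switch to LRU (58 → 76). Not NE.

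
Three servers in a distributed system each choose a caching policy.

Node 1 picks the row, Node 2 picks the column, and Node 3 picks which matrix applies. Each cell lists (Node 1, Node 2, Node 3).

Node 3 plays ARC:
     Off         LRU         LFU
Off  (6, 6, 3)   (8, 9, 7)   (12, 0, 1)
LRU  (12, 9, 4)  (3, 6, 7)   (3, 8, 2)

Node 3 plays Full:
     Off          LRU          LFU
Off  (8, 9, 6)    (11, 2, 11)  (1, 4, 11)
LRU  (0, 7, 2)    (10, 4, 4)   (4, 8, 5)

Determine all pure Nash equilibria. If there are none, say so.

The pure Nash equilibria are (Off, Off, Full), (LRU, Off, ARC), (LRU, LFU, Full).

Mark each player's best response to every combination of opponents' strategies; a profile where every player is best-responding is a pure Nash equilibrium.
Node 1 against (Off, ARC): payoffs 6, 12 → best response LRU.
Node 1 against (Off, Full): payoffs 8, 0 → best response Off.
Node 1 against (LRU, ARC): payoffs 8, 3 → best response Off.
Node 1 against (LRU, Full): payoffs 11, 10 → best response Off.
Node 1 against (LFU, ARC): payoffs 12, 3 → best response Off.
Node 1 against (LFU, Full): payoffs 1, 4 → best response LRU.
Node 2 against (Off, ARC): payoffs 6, 9, 0 → best response LRU.
Node 2 against (Off, Full): payoffs 9, 2, 4 → best response Off.
Node 2 against (LRU, ARC): payoffs 9, 6, 8 → best response Off.
Node 2 against (LRU, Full): payoffs 7, 4, 8 → best response LFU.
Node 3 against (Off, Off): payoffs 3, 6 → best response Full.
Node 3 against (Off, LRU): payoffs 7, 11 → best response Full.
Node 3 against (Off, LFU): payoffs 1, 11 → best response Full.
Node 3 against (LRU, Off): payoffs 4, 2 → best response ARC.
Node 3 against (LRU, LRU): payoffs 7, 4 → best response ARC.
Node 3 against (LRU, LFU): payoffs 2, 5 → best response Full.
Mutual best responses: (Off, Off, Full); (LRU, Off, ARC); (LRU, LFU, Full).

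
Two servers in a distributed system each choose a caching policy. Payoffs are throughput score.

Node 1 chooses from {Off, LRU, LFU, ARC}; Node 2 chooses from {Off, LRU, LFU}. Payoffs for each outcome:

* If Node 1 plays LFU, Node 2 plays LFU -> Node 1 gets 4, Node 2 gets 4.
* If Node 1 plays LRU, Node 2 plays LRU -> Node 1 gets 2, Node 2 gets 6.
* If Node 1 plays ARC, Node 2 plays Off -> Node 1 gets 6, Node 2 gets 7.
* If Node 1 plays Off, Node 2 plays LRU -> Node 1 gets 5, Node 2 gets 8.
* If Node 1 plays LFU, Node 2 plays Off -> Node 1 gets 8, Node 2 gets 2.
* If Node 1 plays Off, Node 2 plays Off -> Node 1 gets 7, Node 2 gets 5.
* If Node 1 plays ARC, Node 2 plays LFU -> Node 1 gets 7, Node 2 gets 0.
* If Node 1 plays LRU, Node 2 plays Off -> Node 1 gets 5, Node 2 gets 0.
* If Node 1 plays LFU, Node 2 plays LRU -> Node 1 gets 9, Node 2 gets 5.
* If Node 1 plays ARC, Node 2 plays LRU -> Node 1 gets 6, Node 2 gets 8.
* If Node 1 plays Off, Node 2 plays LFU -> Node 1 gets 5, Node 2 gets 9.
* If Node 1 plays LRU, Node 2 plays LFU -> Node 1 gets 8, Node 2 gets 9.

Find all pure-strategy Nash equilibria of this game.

The pure Nash equilibria are (LRU, LFU), (LFU, LRU).

Node 1 against Off: payoffs 7, 5, 8, 6 → best response LFU.
Node 1 against LRU: payoffs 5, 2, 9, 6 → best response LFU.
Node 1 against LFU: payoffs 5, 8, 4, 7 → best response LRU.
Node 2 against Off: payoffs 5, 8, 9 → best response LFU.
Node 2 against LRU: payoffs 0, 6, 9 → best response LFU.
Node 2 against LFU: payoffs 2, 5, 4 → best response LRU.
Node 2 against ARC: payoffs 7, 8, 0 → best response LRU.
Mutual best responses: (LRU, LFU); (LFU, LRU).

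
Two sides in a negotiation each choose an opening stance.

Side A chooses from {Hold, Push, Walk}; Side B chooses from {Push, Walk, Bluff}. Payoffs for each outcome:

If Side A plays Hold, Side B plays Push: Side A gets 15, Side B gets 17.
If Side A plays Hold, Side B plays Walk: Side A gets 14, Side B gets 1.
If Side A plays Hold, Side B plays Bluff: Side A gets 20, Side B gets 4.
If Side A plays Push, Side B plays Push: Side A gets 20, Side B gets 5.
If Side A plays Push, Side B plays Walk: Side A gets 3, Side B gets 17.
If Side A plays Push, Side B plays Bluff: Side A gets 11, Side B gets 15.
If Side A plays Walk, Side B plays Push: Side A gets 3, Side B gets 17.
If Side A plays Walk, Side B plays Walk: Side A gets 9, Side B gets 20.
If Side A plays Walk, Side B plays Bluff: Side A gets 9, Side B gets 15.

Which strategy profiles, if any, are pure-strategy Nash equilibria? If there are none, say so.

For each strategy profile, look for a profitable unilateral deviation.
(Hold, Push): Side A can switch to Push (15 → 20). Not NE.
(Hold, Walk): Side B can switch to Push (1 → 17). Not NE.
(Hold, Bluff): Side B can switch to Push (4 → 17). Not NE.
(Push, Push): Side B can switch to Walk (5 → 17). Not NE.
(Push, Walk): Side A can switch to Hold (3 → 14). Not NE.
(Push, Bluff): Side A can switch to Hold (11 → 20). Not NE.
(Walk, Push): Side A can switch to Hold (3 → 15). Not NE.
(Walk, Walk): Side A can switch to Hold (9 → 14). Not NE.
(Walk, Bluff): Side A can switch to Hold (9 → 20). Not NE.

none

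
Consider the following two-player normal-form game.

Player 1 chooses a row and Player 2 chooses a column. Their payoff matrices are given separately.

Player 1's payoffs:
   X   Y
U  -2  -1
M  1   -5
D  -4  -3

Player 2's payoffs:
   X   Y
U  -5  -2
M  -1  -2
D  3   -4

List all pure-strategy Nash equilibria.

The pure Nash equilibria are (U, Y), (M, X).

For each strategy profile, look for a profitable unilateral deviation.
(U, X): Player 1 can switch to M (-2 → 1). Not NE.
(U, Y): Player 1 gets -1, best alternative -3; Player 2 gets -2, best alternative -5. No profitable deviation — NE.
(M, X): Player 1 gets 1, best alternative -2; Player 2 gets -1, best alternative -2. No profitable deviation — NE.
(M, Y): Player 1 can switch to U (-5 → -1). Not NE.
(D, X): Player 1 can switch to U (-4 → -2). Not NE.
(D, Y): Player 1 can switch to U (-3 → -1). Not NE.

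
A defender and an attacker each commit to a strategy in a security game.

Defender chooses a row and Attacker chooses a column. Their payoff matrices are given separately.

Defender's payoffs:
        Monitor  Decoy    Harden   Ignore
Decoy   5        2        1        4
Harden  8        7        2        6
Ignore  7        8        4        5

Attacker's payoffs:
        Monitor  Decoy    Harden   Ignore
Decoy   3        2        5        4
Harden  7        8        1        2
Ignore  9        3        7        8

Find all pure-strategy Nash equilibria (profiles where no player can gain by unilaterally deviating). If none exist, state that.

No pure-strategy Nash equilibrium.

(Decoy, Monitor): Defender can switch to Harden (5 → 8). Not NE.
(Decoy, Decoy): Defender can switch to Harden (2 → 7). Not NE.
(Decoy, Harden): Defender can switch to Harden (1 → 2). Not NE.
(Decoy, Ignore): Defender can switch to Harden (4 → 6). Not NE.
(Harden, Monitor): Attacker can switch to Decoy (7 → 8). Not NE.
(Harden, Decoy): Defender can switch to Ignore (7 → 8). Not NE.
(Harden, Harden): Defender can switch to Ignore (2 → 4). Not NE.
(Harden, Ignore): Attacker can switch to Monitor (2 → 7). Not NE.
(Ignore, Monitor): Defender can switch to Harden (7 → 8). Not NE.
(Ignore, Decoy): Attacker can switch to Monitor (3 → 9). Not NE.
(Ignore, Harden): Attacker can switch to Monitor (7 → 9). Not NE.
(Ignore, Ignore): Defender can switch to Harden (5 → 6). Not NE.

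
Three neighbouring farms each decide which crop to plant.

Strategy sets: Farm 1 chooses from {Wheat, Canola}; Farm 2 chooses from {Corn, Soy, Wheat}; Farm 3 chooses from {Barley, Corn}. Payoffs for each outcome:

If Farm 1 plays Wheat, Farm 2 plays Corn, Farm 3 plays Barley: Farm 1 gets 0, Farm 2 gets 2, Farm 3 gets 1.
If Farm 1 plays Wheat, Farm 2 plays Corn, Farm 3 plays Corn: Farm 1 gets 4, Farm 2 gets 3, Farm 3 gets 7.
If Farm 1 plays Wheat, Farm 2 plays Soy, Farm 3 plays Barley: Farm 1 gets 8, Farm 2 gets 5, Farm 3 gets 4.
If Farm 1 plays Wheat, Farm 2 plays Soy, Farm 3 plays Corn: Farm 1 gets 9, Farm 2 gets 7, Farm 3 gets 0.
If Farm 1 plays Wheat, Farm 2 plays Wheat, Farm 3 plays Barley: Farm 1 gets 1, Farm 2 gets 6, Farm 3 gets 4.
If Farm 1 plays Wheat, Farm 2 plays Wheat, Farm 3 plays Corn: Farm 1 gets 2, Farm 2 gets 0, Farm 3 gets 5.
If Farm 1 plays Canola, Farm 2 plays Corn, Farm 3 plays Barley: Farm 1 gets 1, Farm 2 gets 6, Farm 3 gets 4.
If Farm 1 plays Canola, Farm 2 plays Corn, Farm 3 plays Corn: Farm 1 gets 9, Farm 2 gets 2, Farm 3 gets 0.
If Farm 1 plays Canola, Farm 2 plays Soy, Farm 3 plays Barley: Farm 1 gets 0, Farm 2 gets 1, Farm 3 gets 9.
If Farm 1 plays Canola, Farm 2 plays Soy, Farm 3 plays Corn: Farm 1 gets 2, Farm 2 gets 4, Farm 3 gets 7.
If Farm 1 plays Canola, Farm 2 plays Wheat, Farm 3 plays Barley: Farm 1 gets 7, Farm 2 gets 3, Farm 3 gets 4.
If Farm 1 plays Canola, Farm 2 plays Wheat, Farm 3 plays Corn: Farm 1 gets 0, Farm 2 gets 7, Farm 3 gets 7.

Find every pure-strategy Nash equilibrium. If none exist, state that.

Pure NE: (Canola, Corn, Barley)

Farm 1 against (Corn, Barley): payoffs 0, 1 → best response Canola.
Farm 1 against (Corn, Corn): payoffs 4, 9 → best response Canola.
Farm 1 against (Soy, Barley): payoffs 8, 0 → best response Wheat.
Farm 1 against (Soy, Corn): payoffs 9, 2 → best response Wheat.
Farm 1 against (Wheat, Barley): payoffs 1, 7 → best response Canola.
Farm 1 against (Wheat, Corn): payoffs 2, 0 → best response Wheat.
Farm 2 against (Wheat, Barley): payoffs 2, 5, 6 → best response Wheat.
Farm 2 against (Wheat, Corn): payoffs 3, 7, 0 → best response Soy.
Farm 2 against (Canola, Barley): payoffs 6, 1, 3 → best response Corn.
Farm 2 against (Canola, Corn): payoffs 2, 4, 7 → best response Wheat.
Farm 3 against (Wheat, Corn): payoffs 1, 7 → best response Corn.
Farm 3 against (Wheat, Soy): payoffs 4, 0 → best response Barley.
Farm 3 against (Wheat, Wheat): payoffs 4, 5 → best response Corn.
Farm 3 against (Canola, Corn): payoffs 4, 0 → best response Barley.
Farm 3 against (Canola, Soy): payoffs 9, 7 → best response Barley.
Farm 3 against (Canola, Wheat): payoffs 4, 7 → best response Corn.
Mutual best responses: (Canola, Corn, Barley).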